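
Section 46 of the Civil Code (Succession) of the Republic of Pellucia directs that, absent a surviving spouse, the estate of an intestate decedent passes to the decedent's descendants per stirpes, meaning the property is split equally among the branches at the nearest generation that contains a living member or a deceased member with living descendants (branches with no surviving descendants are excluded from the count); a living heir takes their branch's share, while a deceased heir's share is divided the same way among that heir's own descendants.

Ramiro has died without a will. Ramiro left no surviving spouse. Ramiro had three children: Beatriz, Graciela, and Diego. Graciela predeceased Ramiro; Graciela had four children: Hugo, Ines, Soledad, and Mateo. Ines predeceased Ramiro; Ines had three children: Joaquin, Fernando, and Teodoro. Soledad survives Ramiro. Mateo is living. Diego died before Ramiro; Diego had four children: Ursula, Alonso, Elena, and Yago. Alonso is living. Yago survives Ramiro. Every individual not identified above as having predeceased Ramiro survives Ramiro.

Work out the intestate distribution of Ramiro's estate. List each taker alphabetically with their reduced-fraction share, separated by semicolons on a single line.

There is no surviving spouse, so the entire estate passes to Ramiro's descendants per stirpes.
The estate is divided into 3 equal shares of 1/3 among Beatriz, Graciela, Diego.
Beatriz is living and takes 1/3.
Graciela predeceased; the 1/3 allotted to Graciela's branch passes to Graciela's issue by representation.
The 1/3 is divided into 4 equal shares of 1/12 among Hugo, Ines, Soledad, Mateo.
Hugo is living and takes 1/12.
Ines predeceased; the 1/12 allotted to Ines's branch passes to Ines's issue by representation.
The 1/12 is divided into 3 equal shares of 1/36 among Joaquin, Fernando, Teodoro.
Joaquin is living and takes 1/36.
Fernando is living and takes 1/36.
Teodoro is living and takes 1/36.
Soledad is living and takes 1/12.
Mateo is living and takes 1/12.
Diego predeceased; the 1/3 allotted to Diego's branch passes to Diego's issue by representation.
The 1/3 is divided into 4 equal shares of 1/12 among Ursula, Alonso, Elena, Yago.
Ursula is living and takes 1/12.
Alonso is living and takes 1/12.
Elena is living and takes 1/12.
Yago is living and takes 1/12.

Alonso 1/12; Beatriz 1/3; Elena 1/12; Fernando 1/36; Hugo 1/12; Joaquin 1/36; Mateo 1/12; Soledad 1/12; Teodoro 1/36; Ursula 1/12; Yago 1/12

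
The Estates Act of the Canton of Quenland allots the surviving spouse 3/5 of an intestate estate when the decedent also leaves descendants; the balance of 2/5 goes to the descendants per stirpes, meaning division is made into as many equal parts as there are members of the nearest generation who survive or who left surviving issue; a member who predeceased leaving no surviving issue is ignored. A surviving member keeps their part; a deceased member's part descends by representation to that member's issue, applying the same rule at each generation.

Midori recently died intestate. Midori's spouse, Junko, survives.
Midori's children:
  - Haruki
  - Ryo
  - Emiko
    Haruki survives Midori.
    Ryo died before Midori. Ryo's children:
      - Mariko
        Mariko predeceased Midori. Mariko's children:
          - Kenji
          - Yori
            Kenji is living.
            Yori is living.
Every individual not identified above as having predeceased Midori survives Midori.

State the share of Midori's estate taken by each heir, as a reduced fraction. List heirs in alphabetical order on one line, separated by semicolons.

Emiko 2/15; Haruki 2/15; Junko 3/5; Kenji 1/15; Yori 1/15

Junko, as surviving spouse, takes 3/5.
The remaining 2/5 passes to Midori's descendants per stirpes.
The 2/5 is divided into 3 equal shares of 2/15 among Haruki, Ryo, Emiko.
Haruki is living and takes 2/15.
Ryo predeceased; the 2/15 allotted to Ryo's branch passes to Ryo's issue by representation.
Mariko's line is the sole branch at this level, so the full 2/15 passes to Mariko's issue by representation.
The 2/15 is divided into 2 equal shares of 1/15 among Kenji, Yori.
Kenji is living and takes 1/15.
Yori is living and takes 1/15.
Emiko is living and takes 2/15.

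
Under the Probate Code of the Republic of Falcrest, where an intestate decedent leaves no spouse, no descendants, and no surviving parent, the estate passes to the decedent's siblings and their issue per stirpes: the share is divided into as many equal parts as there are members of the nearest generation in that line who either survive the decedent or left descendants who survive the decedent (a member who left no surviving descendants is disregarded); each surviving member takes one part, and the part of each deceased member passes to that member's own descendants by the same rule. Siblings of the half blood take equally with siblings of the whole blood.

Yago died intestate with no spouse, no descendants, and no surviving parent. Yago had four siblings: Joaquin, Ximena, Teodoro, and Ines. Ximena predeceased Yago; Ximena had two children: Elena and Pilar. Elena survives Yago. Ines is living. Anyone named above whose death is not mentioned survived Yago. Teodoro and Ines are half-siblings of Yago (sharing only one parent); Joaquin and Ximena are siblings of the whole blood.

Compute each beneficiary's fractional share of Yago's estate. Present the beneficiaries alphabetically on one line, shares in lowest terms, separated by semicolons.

No spouse, descendants, or parent survives, so the estate passes to Yago's siblings per stirpes.
Half-blood and whole-blood siblings take equally under the stated rule.
The estate is divided into 4 equal shares of 1/4 among Joaquin, Ximena, Teodoro, Ines.
Joaquin is living and takes 1/4.
Ximena predeceased; the 1/4 allotted to Ximena's branch passes to Ximena's issue by representation.
The 1/4 is divided into 2 equal shares of 1/8 among Elena, Pilar.
Elena is living and takes 1/8.
Pilar is living and takes 1/8.
Teodoro is living and takes 1/4.
Ines is living and takes 1/4.

Elena 1/8; Ines 1/4; Joaquin 1/4; Pilar 1/8; Teodoro 1/4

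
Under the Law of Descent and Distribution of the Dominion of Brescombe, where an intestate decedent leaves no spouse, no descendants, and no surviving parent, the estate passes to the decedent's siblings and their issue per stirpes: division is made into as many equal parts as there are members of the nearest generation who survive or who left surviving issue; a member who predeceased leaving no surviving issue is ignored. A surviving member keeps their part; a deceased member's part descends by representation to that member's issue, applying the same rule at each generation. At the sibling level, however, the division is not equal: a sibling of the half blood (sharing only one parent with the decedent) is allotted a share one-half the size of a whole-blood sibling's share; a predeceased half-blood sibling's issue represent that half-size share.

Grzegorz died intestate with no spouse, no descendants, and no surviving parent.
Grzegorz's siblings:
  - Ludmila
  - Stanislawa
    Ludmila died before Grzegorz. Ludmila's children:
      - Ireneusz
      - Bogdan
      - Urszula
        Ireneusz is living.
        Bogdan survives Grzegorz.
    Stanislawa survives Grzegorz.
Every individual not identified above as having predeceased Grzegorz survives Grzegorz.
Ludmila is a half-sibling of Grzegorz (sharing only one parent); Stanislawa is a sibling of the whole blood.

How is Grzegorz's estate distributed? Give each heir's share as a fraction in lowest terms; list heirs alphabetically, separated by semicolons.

Bogdan 1/9; Ireneusz 1/9; Stanislawa 2/3; Urszula 1/9

No spouse, descendants, or parent survives, so the estate passes to Grzegorz's siblings per stirpes.
Half-blood siblings count for one-half the weight of whole-blood siblings at the initial division.
Dividing 1 in proportion to weights (total weight 3/2): Ludmila (weight 1/2) → 1/3; Stanislawa (weight 1) → 2/3.
Ludmila predeceased; the 1/3 allotted to Ludmila's branch passes to Ludmila's issue by representation.
The 1/3 is divided into 3 equal shares of 1/9 among Ireneusz, Bogdan, Urszula.
Ireneusz is living and takes 1/9.
Bogdan is living and takes 1/9.
Urszula is living and takes 1/9.
Stanislawa is living and takes 2/3.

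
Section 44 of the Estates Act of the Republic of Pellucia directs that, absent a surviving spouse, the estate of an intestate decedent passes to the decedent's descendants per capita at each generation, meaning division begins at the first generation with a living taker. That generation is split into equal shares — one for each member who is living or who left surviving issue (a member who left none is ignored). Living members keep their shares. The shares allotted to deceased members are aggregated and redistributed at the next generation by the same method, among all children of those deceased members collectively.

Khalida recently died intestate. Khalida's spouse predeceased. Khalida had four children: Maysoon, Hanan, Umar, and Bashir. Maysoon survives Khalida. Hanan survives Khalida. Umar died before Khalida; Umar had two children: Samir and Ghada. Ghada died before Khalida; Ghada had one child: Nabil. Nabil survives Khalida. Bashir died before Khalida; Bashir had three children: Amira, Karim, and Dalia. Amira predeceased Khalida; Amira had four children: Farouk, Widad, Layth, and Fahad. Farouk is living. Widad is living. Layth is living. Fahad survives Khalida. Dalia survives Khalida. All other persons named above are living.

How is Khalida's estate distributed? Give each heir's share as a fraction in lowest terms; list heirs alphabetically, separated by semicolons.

Dalia 1/10; Fahad 1/25; Farouk 1/25; Hanan 1/4; Karim 1/10; Layth 1/25; Maysoon 1/4; Nabil 1/25; Samir 1/10; Widad 1/25

There is no surviving spouse, so the entire estate passes to Khalida's descendants per capita at each generation.
At generation 1 (Maysoon, Hanan, Umar, Bashir) there are 4 shares of (1)/4 = 1/4 each.
Living: Maysoon and Hanan — each takes 1/4.
Deceased: Umar and Bashir. Their combined 1/2 is pooled and carried to generation 2.
At generation 2 (Samir, Ghada, Amira, Karim, Dalia) there are 5 shares of (1/2)/5 = 1/10 each.
Living: Samir, Karim, and Dalia — each takes 1/10.
Deceased: Ghada and Amira. Their combined 1/5 is pooled and carried to generation 3.
At generation 3 (Nabil, Farouk, Widad, Layth, Fahad) there are 5 shares of (1/5)/5 = 1/25 each.
Living: Nabil, Farouk, Widad, Layth, and Fahad — each takes 1/25.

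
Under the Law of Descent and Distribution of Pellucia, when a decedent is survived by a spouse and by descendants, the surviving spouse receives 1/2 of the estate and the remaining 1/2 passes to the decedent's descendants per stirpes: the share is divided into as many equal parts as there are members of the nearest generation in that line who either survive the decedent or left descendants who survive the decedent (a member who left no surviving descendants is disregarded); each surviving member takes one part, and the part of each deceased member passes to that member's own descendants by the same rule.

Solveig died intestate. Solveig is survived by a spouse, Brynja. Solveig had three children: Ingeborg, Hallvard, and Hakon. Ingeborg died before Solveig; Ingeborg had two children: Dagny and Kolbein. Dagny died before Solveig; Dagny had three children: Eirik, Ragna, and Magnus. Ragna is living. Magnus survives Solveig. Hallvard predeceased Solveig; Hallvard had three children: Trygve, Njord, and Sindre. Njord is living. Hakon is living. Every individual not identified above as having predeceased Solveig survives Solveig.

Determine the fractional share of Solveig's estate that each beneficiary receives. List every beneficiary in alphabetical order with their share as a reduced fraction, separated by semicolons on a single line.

Brynja 1/2; Eirik 1/36; Hakon 1/6; Kolbein 1/12; Magnus 1/36; Njord 1/18; Ragna 1/36; Sindre 1/18; Trygve 1/18

Brynja, as surviving spouse, takes 1/2.
The remaining 1/2 passes to Solveig's descendants per stirpes.
The 1/2 is divided into 3 equal shares of 1/6 among Ingeborg, Hallvard, Hakon.
Ingeborg predeceased; the 1/6 allotted to Ingeborg's branch passes to Ingeborg's issue by representation.
The 1/6 is divided into 2 equal shares of 1/12 among Dagny, Kolbein.
Dagny predeceased; the 1/12 allotted to Dagny's branch passes to Dagny's issue by representation.
The 1/12 is divided into 3 equal shares of 1/36 among Eirik, Ragna, Magnus.
Eirik is living and takes 1/36.
Ragna is living and takes 1/36.
Magnus is living and takes 1/36.
Kolbein is living and takes 1/12.
Hallvard predeceased; the 1/6 allotted to Hallvard's branch passes to Hallvard's issue by representation.
The 1/6 is divided into 3 equal shares of 1/18 among Trygve, Njord, Sindre.
Trygve is living and takes 1/18.
Njord is living and takes 1/18.
Sindre is living and takes 1/18.
Hakon is living and takes 1/6.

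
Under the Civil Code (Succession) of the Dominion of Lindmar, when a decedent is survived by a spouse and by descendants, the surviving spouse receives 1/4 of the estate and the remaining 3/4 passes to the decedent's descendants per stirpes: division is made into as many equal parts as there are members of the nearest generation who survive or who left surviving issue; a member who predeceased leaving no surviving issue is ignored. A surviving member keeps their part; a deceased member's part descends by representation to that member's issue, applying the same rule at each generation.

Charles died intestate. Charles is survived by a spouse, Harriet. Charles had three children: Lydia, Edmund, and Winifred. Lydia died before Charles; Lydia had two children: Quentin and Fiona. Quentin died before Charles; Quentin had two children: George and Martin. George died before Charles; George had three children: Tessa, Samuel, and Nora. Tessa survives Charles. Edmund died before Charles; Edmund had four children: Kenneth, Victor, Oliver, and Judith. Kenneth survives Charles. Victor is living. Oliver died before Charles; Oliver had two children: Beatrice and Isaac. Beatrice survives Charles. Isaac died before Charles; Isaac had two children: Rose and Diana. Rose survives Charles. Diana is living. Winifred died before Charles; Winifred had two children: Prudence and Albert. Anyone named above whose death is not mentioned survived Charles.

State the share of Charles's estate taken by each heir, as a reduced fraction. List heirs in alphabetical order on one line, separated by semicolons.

Harriet, as surviving spouse, takes 1/4.
The remaining 3/4 passes to Charles's descendants per stirpes.
The 3/4 is divided into 3 equal shares of 1/4 among Lydia, Edmund, Winifred.
Lydia predeceased; the 1/4 allotted to Lydia's branch passes to Lydia's issue by representation.
The 1/4 is divided into 2 equal shares of 1/8 among Quentin, Fiona.
Quentin predeceased; the 1/8 allotted to Quentin's branch passes to Quentin's issue by representation.
The 1/8 is divided into 2 equal shares of 1/16 among George, Martin.
George predeceased; the 1/16 allotted to George's branch passes to George's issue by representation.
The 1/16 is divided into 3 equal shares of 1/48 among Tessa, Samuel, Nora.
Tessa is living and takes 1/48.
Samuel is living and takes 1/48.
Nora is living and takes 1/48.
Martin is living and takes 1/16.
Fiona is living and takes 1/8.
Edmund predeceased; the 1/4 allotted to Edmund's branch passes to Edmund's issue by representation.
The 1/4 is divided into 4 equal shares of 1/16 among Kenneth, Victor, Oliver, Judith.
Kenneth is living and takes 1/16.
Victor is living and takes 1/16.
Oliver predeceased; the 1/16 allotted to Oliver's branch passes to Oliver's issue by representation.
The 1/16 is divided into 2 equal shares of 1/32 among Beatrice, Isaac.
Beatrice is living and takes 1/32.
Isaac predeceased; the 1/32 allotted to Isaac's branch passes to Isaac's issue by representation.
The 1/32 is divided into 2 equal shares of 1/64 among Rose, Diana.
Rose is living and takes 1/64.
Diana is living and takes 1/64.
Judith is living and takes 1/16.
Winifred predeceased; the 1/4 allotted to Winifred's branch passes to Winifred's issue by representation.
The 1/4 is divided into 2 equal shares of 1/8 among Prudence, Albert.
Prudence is living and takes 1/8.
Albert is living and takes 1/8.

Albert 1/8; Beatrice 1/32; Diana 1/64; Fiona 1/8; Harriet 1/4; Judith 1/16; Kenneth 1/16; Martin 1/16; Nora 1/48; Prudence 1/8; Rose 1/64; Samuel 1/48; Tessa 1/48; Victor 1/16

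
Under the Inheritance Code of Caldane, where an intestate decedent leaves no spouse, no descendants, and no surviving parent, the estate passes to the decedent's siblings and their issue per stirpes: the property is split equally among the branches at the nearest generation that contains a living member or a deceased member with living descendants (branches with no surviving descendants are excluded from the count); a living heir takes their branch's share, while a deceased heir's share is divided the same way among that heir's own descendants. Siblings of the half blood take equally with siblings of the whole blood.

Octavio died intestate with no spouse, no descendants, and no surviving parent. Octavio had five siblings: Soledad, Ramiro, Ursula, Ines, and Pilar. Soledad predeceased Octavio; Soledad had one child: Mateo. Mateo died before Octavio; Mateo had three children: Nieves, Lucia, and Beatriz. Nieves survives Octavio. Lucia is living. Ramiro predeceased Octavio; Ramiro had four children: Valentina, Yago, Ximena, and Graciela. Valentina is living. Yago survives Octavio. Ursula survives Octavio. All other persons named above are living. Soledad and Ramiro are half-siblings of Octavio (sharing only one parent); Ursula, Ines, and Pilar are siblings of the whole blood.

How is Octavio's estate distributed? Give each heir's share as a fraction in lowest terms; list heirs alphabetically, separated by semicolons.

Beatriz 1/15; Graciela 1/20; Ines 1/5; Lucia 1/15; Nieves 1/15; Pilar 1/5; Ursula 1/5; Valentina 1/20; Ximena 1/20; Yago 1/20

No spouse, descendants, or parent survives, so the estate passes to Octavio's siblings per stirpes.
Half-blood and whole-blood siblings take equally under the stated rule.
The estate is divided into 5 equal shares of 1/5 among Soledad, Ramiro, Ursula, Ines, Pilar.
Soledad predeceased; the 1/5 allotted to Soledad's branch passes to Soledad's issue by representation.
Mateo's line is the sole branch at this level, so the full 1/5 passes to Mateo's issue by representation.
The 1/5 is divided into 3 equal shares of 1/15 among Nieves, Lucia, Beatriz.
Nieves is living and takes 1/15.
Lucia is living and takes 1/15.
Beatriz is living and takes 1/15.
Ramiro predeceased; the 1/5 allotted to Ramiro's branch passes to Ramiro's issue by representation.
The 1/5 is divided into 4 equal shares of 1/20 among Valentina, Yago, Ximena, Graciela.
Valentina is living and takes 1/20.
Yago is living and takes 1/20.
Ximena is living and takes 1/20.
Graciela is living and takes 1/20.
Ursula is living and takes 1/5.
Ines is living and takes 1/5.
Pilar is living and takes 1/5.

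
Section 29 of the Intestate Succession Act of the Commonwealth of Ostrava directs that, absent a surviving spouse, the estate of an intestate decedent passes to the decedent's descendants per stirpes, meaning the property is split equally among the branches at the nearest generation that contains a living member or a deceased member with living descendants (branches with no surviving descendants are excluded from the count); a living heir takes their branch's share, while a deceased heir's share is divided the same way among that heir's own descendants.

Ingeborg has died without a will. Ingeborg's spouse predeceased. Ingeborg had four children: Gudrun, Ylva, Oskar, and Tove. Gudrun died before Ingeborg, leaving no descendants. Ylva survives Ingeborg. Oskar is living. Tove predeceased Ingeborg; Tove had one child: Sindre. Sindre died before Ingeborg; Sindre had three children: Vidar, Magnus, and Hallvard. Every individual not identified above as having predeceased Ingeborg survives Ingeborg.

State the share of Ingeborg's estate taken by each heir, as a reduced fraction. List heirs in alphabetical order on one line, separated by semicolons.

Hallvard 1/9; Magnus 1/9; Oskar 1/3; Vidar 1/9; Ylva 1/3

There is no surviving spouse, so the entire estate passes to Ingeborg's descendants per stirpes.
Gudrun left no surviving issue, so that branch lapses and is disregarded.
The estate is divided into 3 equal shares of 1/3 among Ylva, Oskar, Tove.
Ylva is living and takes 1/3.
Oskar is living and takes 1/3.
Tove predeceased; the 1/3 allotted to Tove's branch passes to Tove's issue by representation.
Sindre's line is the sole branch at this level, so the full 1/3 passes to Sindre's issue by representation.
The 1/3 is divided into 3 equal shares of 1/9 among Vidar, Magnus, Hallvard.
Vidar is living and takes 1/9.
Magnus is living and takes 1/9.
Hallvard is living and takes 1/9.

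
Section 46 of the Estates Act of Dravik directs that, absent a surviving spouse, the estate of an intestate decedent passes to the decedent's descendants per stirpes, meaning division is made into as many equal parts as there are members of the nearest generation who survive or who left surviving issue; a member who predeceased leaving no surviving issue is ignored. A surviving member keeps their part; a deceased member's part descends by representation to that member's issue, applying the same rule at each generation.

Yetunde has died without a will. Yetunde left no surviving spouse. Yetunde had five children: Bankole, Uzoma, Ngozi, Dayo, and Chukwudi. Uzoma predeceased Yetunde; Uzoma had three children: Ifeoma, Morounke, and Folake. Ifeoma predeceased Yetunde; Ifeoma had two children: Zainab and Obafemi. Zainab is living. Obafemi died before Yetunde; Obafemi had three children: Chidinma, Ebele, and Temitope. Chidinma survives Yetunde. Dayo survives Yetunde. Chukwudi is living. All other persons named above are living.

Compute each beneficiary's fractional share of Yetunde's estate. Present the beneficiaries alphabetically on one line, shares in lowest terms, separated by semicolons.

Bankole 1/5; Chidinma 1/90; Chukwudi 1/5; Dayo 1/5; Ebele 1/90; Folake 1/15; Morounke 1/15; Ngozi 1/5; Temitope 1/90; Zainab 1/30

There is no surviving spouse, so the entire estate passes to Yetunde's descendants per stirpes.
The estate is divided into 5 equal shares of 1/5 among Bankole, Uzoma, Ngozi, Dayo, Chukwudi.
Bankole is living and takes 1/5.
Uzoma predeceased; the 1/5 allotted to Uzoma's branch passes to Uzoma's issue by representation.
The 1/5 is divided into 3 equal shares of 1/15 among Ifeoma, Morounke, Folake.
Ifeoma predeceased; the 1/15 allotted to Ifeoma's branch passes to Ifeoma's issue by representation.
The 1/15 is divided into 2 equal shares of 1/30 among Zainab, Obafemi.
Zainab is living and takes 1/30.
Obafemi predeceased; the 1/30 allotted to Obafemi's branch passes to Obafemi's issue by representation.
The 1/30 is divided into 3 equal shares of 1/90 among Chidinma, Ebele, Temitope.
Chidinma is living and takes 1/90.
Ebele is living and takes 1/90.
Temitope is living and takes 1/90.
Morounke is living and takes 1/15.
Folake is living and takes 1/15.
Ngozi is living and takes 1/5.
Dayo is living and takes 1/5.
Chukwudi is living and takes 1/5.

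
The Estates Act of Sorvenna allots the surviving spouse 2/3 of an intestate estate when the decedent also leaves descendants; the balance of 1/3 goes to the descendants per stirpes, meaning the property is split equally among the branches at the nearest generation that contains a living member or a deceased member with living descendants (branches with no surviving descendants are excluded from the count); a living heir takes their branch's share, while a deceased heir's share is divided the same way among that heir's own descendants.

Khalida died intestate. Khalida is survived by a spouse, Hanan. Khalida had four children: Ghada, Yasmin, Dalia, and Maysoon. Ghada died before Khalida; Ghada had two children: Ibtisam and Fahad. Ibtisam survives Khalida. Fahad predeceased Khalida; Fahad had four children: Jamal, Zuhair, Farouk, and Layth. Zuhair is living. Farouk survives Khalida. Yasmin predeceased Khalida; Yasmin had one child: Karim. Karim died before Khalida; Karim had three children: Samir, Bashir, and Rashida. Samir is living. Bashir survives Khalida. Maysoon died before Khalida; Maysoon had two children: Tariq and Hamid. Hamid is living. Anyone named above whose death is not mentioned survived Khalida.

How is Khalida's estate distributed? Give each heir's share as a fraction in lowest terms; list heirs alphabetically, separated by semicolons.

Hanan, as surviving spouse, takes 2/3.
The remaining 1/3 passes to Khalida's descendants per stirpes.
The 1/3 is divided into 4 equal shares of 1/12 among Ghada, Yasmin, Dalia, Maysoon.
Ghada predeceased; the 1/12 allotted to Ghada's branch passes to Ghada's issue by representation.
The 1/12 is divided into 2 equal shares of 1/24 among Ibtisam, Fahad.
Ibtisam is living and takes 1/24.
Fahad predeceased; the 1/24 allotted to Fahad's branch passes to Fahad's issue by representation.
The 1/24 is divided into 4 equal shares of 1/96 among Jamal, Zuhair, Farouk, Layth.
Jamal is living and takes 1/96.
Zuhair is living and takes 1/96.
Farouk is living and takes 1/96.
Layth is living and takes 1/96.
Yasmin predeceased; the 1/12 allotted to Yasmin's branch passes to Yasmin's issue by representation.
Karim's line is the sole branch at this level, so the full 1/12 passes to Karim's issue by representation.
The 1/12 is divided into 3 equal shares of 1/36 among Samir, Bashir, Rashida.
Samir is living and takes 1/36.
Bashir is living and takes 1/36.
Rashida is living and takes 1/36.
Dalia is living and takes 1/12.
Maysoon predeceased; the 1/12 allotted to Maysoon's branch passes to Maysoon's issue by representation.
The 1/12 is divided into 2 equal shares of 1/24 among Tariq, Hamid.
Tariq is living and takes 1/24.
Hamid is living and takes 1/24.

Bashir 1/36; Dalia 1/12; Farouk 1/96; Hamid 1/24; Hanan 2/3; Ibtisam 1/24; Jamal 1/96; Layth 1/96; Rashida 1/36; Samir 1/36; Tariq 1/24; Zuhair 1/96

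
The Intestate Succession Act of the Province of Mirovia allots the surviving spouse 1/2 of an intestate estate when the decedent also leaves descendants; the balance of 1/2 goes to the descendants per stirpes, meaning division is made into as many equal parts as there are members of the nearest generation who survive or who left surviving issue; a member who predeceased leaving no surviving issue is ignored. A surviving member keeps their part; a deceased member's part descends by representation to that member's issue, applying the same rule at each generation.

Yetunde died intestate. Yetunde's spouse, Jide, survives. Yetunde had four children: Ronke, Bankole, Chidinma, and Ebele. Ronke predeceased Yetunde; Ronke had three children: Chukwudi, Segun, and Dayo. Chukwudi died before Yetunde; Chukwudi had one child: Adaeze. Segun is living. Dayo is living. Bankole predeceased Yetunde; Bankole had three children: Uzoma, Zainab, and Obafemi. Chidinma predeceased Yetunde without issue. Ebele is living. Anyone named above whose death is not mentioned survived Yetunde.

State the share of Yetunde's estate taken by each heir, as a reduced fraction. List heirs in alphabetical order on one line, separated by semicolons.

Jide, as surviving spouse, takes 1/2.
The remaining 1/2 passes to Yetunde's descendants per stirpes.
Chidinma left no surviving issue, so that branch lapses and is disregarded.
The 1/2 is divided into 3 equal shares of 1/6 among Ronke, Bankole, Ebele.
Ronke predeceased; the 1/6 allotted to Ronke's branch passes to Ronke's issue by representation.
The 1/6 is divided into 3 equal shares of 1/18 among Chukwudi, Segun, Dayo.
Chukwudi predeceased; the 1/18 allotted to Chukwudi's branch passes to Chukwudi's issue by representation.
Adaeze is the sole taker at this level and receives the full 1/18.
Segun is living and takes 1/18.
Dayo is living and takes 1/18.
Bankole predeceased; the 1/6 allotted to Bankole's branch passes to Bankole's issue by representation.
The 1/6 is divided into 3 equal shares of 1/18 among Uzoma, Zainab, Obafemi.
Uzoma is living and takes 1/18.
Zainab is living and takes 1/18.
Obafemi is living and takes 1/18.
Ebele is living and takes 1/6.

Adaeze 1/18; Dayo 1/18; Ebele 1/6; Jide 1/2; Obafemi 1/18; Segun 1/18; Uzoma 1/18; Zainab 1/18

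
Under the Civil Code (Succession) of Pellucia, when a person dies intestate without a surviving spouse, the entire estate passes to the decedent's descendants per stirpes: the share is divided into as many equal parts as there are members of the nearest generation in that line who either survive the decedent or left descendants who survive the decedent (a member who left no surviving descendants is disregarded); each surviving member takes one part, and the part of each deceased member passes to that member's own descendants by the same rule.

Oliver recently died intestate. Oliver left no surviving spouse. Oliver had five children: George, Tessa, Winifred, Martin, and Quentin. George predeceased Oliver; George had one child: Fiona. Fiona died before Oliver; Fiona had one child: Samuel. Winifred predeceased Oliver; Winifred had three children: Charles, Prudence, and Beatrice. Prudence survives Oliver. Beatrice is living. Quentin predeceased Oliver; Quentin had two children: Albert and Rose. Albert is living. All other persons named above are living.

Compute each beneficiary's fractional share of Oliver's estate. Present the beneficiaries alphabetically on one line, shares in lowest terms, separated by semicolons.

Albert 1/10; Beatrice 1/15; Charles 1/15; Martin 1/5; Prudence 1/15; Rose 1/10; Samuel 1/5; Tessa 1/5

There is no surviving spouse, so the entire estate passes to Oliver's descendants per stirpes.
The estate is divided into 5 equal shares of 1/5 among George, Tessa, Winifred, Martin, Quentin.
George predeceased; the 1/5 allotted to George's branch passes to George's issue by representation.
Fiona's line is the sole branch at this level, so the full 1/5 passes to Fiona's issue by representation.
Samuel is the sole taker at this level and receives the full 1/5.
Tessa is living and takes 1/5.
Winifred predeceased; the 1/5 allotted to Winifred's branch passes to Winifred's issue by representation.
The 1/5 is divided into 3 equal shares of 1/15 among Charles, Prudence, Beatrice.
Charles is living and takes 1/15.
Prudence is living and takes 1/15.
Beatrice is living and takes 1/15.
Martin is living and takes 1/5.
Quentin predeceased; the 1/5 allotted to Quentin's branch passes to Quentin's issue by representation.
The 1/5 is divided into 2 equal shares of 1/10 among Albert, Rose.
Albert is living and takes 1/10.
Rose is living and takes 1/10.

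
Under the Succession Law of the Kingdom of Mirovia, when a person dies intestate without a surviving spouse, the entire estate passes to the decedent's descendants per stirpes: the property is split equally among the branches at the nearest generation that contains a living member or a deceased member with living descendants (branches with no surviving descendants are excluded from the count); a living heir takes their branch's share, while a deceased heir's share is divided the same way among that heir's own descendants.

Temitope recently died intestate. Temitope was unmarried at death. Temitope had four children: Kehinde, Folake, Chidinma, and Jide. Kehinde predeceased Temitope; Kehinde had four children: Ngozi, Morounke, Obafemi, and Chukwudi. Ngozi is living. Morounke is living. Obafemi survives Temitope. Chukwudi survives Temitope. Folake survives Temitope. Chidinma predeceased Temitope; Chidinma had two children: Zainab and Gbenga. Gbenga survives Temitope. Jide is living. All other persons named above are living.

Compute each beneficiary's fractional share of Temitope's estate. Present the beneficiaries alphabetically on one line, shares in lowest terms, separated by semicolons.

There is no surviving spouse, so the entire estate passes to Temitope's descendants per stirpes.
The estate is divided into 4 equal shares of 1/4 among Kehinde, Folake, Chidinma, Jide.
Kehinde predeceased; the 1/4 allotted to Kehinde's branch passes to Kehinde's issue by representation.
The 1/4 is divided into 4 equal shares of 1/16 among Ngozi, Morounke, Obafemi, Chukwudi.
Ngozi is living and takes 1/16.
Morounke is living and takes 1/16.
Obafemi is living and takes 1/16.
Chukwudi is living and takes 1/16.
Folake is living and takes 1/4.
Chidinma predeceased; the 1/4 allotted to Chidinma's branch passes to Chidinma's issue by representation.
The 1/4 is divided into 2 equal shares of 1/8 among Zainab, Gbenga.
Zainab is living and takes 1/8.
Gbenga is living and takes 1/8.
Jide is living and takes 1/4.

Chukwudi 1/16; Folake 1/4; Gbenga 1/8; Jide 1/4; Morounke 1/16; Ngozi 1/16; Obafemi 1/16; Zainab 1/8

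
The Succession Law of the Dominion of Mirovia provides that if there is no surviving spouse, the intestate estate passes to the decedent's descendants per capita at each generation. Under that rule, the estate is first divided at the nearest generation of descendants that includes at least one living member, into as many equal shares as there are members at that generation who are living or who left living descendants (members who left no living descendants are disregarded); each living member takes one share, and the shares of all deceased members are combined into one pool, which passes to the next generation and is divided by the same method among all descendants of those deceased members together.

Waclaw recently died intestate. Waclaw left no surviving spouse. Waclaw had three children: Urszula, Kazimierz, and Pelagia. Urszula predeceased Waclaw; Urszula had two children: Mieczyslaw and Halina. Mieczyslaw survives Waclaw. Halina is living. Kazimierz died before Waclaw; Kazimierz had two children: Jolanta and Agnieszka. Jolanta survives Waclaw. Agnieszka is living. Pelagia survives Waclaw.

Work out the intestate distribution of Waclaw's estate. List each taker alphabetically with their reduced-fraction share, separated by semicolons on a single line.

There is no surviving spouse, so the entire estate passes to Waclaw's descendants per capita at each generation.
At generation 1 (Urszula, Kazimierz, Pelagia) there are 3 shares of (1)/3 = 1/3 each.
Living: Pelagia — each takes 1/3.
Deceased: Urszula and Kazimierz. Their combined 2/3 is pooled and carried to generation 2.
At generation 2 (Mieczyslaw, Halina, Jolanta, Agnieszka) there are 4 shares of (2/3)/4 = 1/6 each.
Living: Mieczyslaw, Halina, Jolanta, and Agnieszka — each takes 1/6.

Agnieszka 1/6; Halina 1/6; Jolanta 1/6; Mieczyslaw 1/6; Pelagia 1/3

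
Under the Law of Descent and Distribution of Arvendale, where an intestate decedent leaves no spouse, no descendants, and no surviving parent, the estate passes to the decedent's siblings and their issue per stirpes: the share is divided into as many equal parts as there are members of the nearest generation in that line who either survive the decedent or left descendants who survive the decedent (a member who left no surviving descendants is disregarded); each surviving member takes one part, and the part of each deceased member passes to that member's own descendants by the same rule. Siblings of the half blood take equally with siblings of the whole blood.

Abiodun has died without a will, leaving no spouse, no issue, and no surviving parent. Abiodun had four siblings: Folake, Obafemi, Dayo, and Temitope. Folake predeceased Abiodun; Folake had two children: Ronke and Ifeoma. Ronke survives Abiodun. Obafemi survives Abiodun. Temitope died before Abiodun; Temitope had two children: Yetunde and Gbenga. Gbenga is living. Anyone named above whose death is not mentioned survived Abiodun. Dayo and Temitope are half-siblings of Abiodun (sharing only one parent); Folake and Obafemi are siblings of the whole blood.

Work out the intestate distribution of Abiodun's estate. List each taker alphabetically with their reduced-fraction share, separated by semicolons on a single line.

No spouse, descendants, or parent survives, so the estate passes to Abiodun's siblings per stirpes.
Half-blood and whole-blood siblings take equally under the stated rule.
The estate is divided into 4 equal shares of 1/4 among Folake, Obafemi, Dayo, Temitope.
Folake predeceased; the 1/4 allotted to Folake's branch passes to Folake's issue by representation.
The 1/4 is divided into 2 equal shares of 1/8 among Ronke, Ifeoma.
Ronke is living and takes 1/8.
Ifeoma is living and takes 1/8.
Obafemi is living and takes 1/4.
Dayo is living and takes 1/4.
Temitope predeceased; the 1/4 allotted to Temitope's branch passes to Temitope's issue by representation.
The 1/4 is divided into 2 equal shares of 1/8 among Yetunde, Gbenga.
Yetunde is living and takes 1/8.
Gbenga is living and takes 1/8.

Dayo 1/4; Gbenga 1/8; Ifeoma 1/8; Obafemi 1/4; Ronke 1/8; Yetunde 1/8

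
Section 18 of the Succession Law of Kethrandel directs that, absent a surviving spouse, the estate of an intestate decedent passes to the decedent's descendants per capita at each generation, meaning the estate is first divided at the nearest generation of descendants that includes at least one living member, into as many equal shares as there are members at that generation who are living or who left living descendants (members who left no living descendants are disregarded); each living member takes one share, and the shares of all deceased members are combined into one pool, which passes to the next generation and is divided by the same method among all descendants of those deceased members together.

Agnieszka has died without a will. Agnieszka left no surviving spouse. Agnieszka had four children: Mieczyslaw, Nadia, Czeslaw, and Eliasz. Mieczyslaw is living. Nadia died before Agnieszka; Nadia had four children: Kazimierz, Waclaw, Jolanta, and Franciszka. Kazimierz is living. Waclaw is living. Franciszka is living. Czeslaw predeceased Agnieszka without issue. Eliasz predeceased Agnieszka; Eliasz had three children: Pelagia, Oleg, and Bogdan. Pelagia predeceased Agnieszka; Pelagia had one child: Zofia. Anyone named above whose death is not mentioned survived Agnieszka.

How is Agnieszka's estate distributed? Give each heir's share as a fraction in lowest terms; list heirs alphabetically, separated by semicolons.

There is no surviving spouse, so the entire estate passes to Agnieszka's descendants per capita at each generation.
At generation 1 (Mieczyslaw, Nadia, Eliasz) there are 3 shares of (1)/3 = 1/3 each.
Living: Mieczyslaw — each takes 1/3.
Deceased: Nadia and Eliasz. Their combined 2/3 is pooled and carried to generation 2.
At generation 2 (Kazimierz, Waclaw, Jolanta, Franciszka, Pelagia, Oleg, Bogdan) there are 7 shares of (2/3)/7 = 2/21 each.
Living: Kazimierz, Waclaw, Jolanta, Franciszka, Oleg, and Bogdan — each takes 2/21.
Deceased: Pelagia. That 2/21 share is carried to generation 3.
At generation 3 (Zofia) there are 1 shares of (2/21)/1 = 2/21 each.
Living: Zofia — each takes 2/21.

Bogdan 2/21; Franciszka 2/21; Jolanta 2/21; Kazimierz 2/21; Mieczyslaw 1/3; Oleg 2/21; Waclaw 2/21; Zofia 2/21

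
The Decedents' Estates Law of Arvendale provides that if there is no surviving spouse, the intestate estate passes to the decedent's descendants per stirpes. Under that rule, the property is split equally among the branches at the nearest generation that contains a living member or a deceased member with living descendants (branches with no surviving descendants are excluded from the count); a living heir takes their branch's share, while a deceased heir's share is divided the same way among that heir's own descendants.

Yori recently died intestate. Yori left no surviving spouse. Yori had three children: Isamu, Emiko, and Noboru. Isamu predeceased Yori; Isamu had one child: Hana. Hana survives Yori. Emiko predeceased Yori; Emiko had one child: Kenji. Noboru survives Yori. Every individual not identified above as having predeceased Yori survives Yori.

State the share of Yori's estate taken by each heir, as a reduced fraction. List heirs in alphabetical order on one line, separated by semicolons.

There is no surviving spouse, so the entire estate passes to Yori's descendants per stirpes.
The estate is divided into 3 equal shares of 1/3 among Isamu, Emiko, Noboru.
Isamu predeceased; the 1/3 allotted to Isamu's branch passes to Isamu's issue by representation.
Hana is the sole taker at this level and receives the full 1/3.
Emiko predeceased; the 1/3 allotted to Emiko's branch passes to Emiko's issue by representation.
Kenji is the sole taker at this level and receives the full 1/3.
Noboru is living and takes 1/3.

Hana 1/3; Kenji 1/3; Noboru 1/3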